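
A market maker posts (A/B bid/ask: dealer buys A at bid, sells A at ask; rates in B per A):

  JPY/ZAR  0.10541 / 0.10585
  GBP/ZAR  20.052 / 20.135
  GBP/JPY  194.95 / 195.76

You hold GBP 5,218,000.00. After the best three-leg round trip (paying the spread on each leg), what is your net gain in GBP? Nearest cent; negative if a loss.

Net profit: GBP 107,464.50

Best loop GBP → JPY → ZAR → GBP:
GBP 5,218,000.00 × 194.95 (sell GBP at bid) = JPY 1,017,249,100
JPY 1,017,249,100 × 0.10541 (sell JPY at bid) = ZAR 107,228,227.63
ZAR 107,228,227.63 ÷ 20.135 (buy GBP at ask) = GBP 5,325,464.50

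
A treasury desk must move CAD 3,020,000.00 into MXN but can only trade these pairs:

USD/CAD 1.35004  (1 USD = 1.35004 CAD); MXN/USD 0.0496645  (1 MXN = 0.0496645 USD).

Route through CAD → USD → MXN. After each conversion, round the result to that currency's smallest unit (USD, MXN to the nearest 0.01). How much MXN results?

MXN 45,041,644.64

CAD 3,020,000.00 ÷ 1.35004 = USD 2,236,970.76
USD 2,236,970.76 ÷ 0.0496645 = MXN 45,041,644.64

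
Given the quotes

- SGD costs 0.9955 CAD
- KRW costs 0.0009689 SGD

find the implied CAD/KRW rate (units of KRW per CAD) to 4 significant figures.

CAD/KRW = 1037

1 CAD ÷ 0.9955 = 1.00452 SGD
1.00452 SGD ÷ 0.0009689 = 1036.76 KRW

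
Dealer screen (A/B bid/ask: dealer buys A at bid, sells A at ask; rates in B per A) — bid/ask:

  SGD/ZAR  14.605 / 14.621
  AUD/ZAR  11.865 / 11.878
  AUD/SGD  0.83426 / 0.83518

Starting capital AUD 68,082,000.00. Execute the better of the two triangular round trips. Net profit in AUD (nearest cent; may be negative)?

Best loop AUD → SGD → ZAR → AUD:
AUD 68,082,000.00 × 0.83426 (sell AUD at bid) = SGD 56,798,089.32
SGD 56,798,089.32 × 14.605 (sell SGD at bid) = ZAR 829,536,094.52
ZAR 829,536,094.52 ÷ 11.878 (buy AUD at ask) = AUD 69,838,027.83

Net profit: AUD 1,756,027.83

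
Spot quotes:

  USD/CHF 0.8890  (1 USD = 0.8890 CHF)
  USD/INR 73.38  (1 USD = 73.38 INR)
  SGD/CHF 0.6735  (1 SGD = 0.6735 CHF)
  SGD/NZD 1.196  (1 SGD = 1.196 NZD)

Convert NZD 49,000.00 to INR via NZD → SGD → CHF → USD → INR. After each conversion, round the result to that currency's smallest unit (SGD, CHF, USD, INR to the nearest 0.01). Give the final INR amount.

INR 2,277,605.13

NZD 49,000.00 ÷ 1.196 = SGD 40,969.90
SGD 40,969.90 × 0.6735 = CHF 27,593.23
CHF 27,593.23 ÷ 0.8890 = USD 31,038.50
USD 31,038.50 × 73.38 = INR 2,277,605.13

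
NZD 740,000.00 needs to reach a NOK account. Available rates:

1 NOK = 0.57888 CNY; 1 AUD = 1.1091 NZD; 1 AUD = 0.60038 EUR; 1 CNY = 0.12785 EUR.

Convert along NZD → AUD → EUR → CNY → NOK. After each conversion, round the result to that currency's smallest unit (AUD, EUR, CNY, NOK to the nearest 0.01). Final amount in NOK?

NOK 5,412,500.60

NZD 740,000.00 ÷ 1.1091 = AUD 667,207.65
AUD 667,207.65 × 0.60038 = EUR 400,578.13
EUR 400,578.13 ÷ 0.12785 = CNY 3,133,188.35
CNY 3,133,188.35 ÷ 0.57888 = NOK 5,412,500.60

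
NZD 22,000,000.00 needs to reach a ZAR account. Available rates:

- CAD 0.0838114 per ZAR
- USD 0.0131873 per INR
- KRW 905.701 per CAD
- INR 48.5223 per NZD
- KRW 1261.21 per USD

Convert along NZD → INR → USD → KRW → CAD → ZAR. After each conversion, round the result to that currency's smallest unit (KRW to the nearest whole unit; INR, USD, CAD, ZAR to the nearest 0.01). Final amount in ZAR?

ZAR 233,894,176.33

NZD 22,000,000.00 × 48.5223 = INR 1,067,490,600.00
INR 1,067,490,600.00 × 0.0131873 = USD 14,077,318.79
USD 14,077,318.79 × 1261.21 = KRW 17,754,455,231
KRW 17,754,455,231 ÷ 905.701 = CAD 19,602,998.37
CAD 19,602,998.37 ÷ 0.0838114 = ZAR 233,894,176.33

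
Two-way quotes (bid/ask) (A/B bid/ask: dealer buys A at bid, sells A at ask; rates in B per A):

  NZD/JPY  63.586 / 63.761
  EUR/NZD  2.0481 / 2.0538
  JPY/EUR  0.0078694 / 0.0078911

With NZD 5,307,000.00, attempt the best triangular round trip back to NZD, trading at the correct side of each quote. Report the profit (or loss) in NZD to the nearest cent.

Net profit: NZD 131,803.54

Best loop NZD → JPY → EUR → NZD:
NZD 5,307,000.00 × 63.586 (sell NZD at bid) = JPY 337,450,902
JPY 337,450,902 × 0.0078694 (sell JPY at bid) = EUR 2,655,536.13
EUR 2,655,536.13 × 2.0481 (sell EUR at bid) = NZD 5,438,803.54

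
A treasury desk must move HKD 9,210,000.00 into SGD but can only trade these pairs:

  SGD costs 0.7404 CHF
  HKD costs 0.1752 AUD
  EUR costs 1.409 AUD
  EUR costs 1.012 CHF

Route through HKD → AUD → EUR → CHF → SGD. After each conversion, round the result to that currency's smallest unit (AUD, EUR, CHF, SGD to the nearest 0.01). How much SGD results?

HKD 9,210,000.00 × 0.1752 = AUD 1,613,592.00
AUD 1,613,592.00 ÷ 1.409 = EUR 1,145,203.69
EUR 1,145,203.69 × 1.012 = CHF 1,158,946.13
CHF 1,158,946.13 ÷ 0.7404 = SGD 1,565,297.31

SGD 1,565,297.31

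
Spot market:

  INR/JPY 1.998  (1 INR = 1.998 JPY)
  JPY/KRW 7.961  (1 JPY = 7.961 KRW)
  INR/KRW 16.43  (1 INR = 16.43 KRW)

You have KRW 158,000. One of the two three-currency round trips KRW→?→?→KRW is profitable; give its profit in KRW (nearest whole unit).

Profit: KRW 5,204

Profitable loop is KRW → JPY → INR → KRW:
KRW 158,000 ÷ 7.961 = JPY 19,847
JPY 19,847 ÷ 1.998 = INR 9,933.31
INR 9,933.31 × 16.43 = KRW 163,204
Profit = KRW 163,204 − KRW 158,000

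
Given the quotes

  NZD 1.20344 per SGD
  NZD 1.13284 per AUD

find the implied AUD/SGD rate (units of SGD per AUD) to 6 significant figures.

AUD/SGD = 0.941335

1 AUD × 1.13284 = 1.13284 NZD
1.13284 NZD ÷ 1.20344 = 0.941335 SGD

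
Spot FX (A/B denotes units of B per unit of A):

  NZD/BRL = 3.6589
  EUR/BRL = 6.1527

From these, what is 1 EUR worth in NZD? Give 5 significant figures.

1 EUR × 6.1527 = 6.1527 BRL
6.1527 BRL ÷ 3.6589 = 1.68157 NZD

EUR/NZD = 1.6816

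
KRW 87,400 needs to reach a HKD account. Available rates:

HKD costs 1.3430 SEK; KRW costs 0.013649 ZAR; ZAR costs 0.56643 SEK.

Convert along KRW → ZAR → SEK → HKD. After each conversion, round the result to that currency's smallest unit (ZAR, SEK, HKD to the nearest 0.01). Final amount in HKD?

HKD 503.13

KRW 87,400 × 0.013649 = ZAR 1,192.92
ZAR 1,192.92 × 0.56643 = SEK 675.71
SEK 675.71 ÷ 1.3430 = HKD 503.13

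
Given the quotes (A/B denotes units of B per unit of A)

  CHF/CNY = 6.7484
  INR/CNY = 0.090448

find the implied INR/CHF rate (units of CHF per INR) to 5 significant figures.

INR/CHF = 0.013403

1 INR × 0.090448 = 0.090448 CNY
0.090448 CNY ÷ 6.7484 = 0.0134029 CHF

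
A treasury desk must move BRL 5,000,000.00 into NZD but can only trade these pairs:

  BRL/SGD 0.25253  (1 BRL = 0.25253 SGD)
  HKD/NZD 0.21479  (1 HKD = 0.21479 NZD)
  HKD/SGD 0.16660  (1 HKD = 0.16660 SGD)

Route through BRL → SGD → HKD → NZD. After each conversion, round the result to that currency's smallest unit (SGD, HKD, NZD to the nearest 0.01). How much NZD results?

NZD 1,627,878.71

BRL 5,000,000.00 × 0.25253 = SGD 1,262,650.00
SGD 1,262,650.00 ÷ 0.16660 = HKD 7,578,931.57
HKD 7,578,931.57 × 0.21479 = NZD 1,627,878.71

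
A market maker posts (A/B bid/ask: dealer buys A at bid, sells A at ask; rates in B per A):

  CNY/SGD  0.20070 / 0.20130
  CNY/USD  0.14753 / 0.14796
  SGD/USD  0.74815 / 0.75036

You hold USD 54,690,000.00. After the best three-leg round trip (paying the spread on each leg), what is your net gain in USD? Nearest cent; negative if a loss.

Net profit: USD 810,852.44

Best loop USD → CNY → SGD → USD:
USD 54,690,000.00 ÷ 0.14796 (buy CNY at ask) = CNY 369,626,926.20
CNY 369,626,926.20 × 0.20070 (sell CNY at bid) = SGD 74,184,124.09
SGD 74,184,124.09 × 0.74815 (sell SGD at bid) = USD 55,500,852.44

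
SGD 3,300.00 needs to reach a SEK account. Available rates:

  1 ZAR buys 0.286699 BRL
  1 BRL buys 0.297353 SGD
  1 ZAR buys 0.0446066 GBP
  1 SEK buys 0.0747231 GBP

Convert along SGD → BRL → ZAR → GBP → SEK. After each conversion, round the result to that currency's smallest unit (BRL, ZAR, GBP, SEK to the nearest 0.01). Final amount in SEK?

SGD 3,300.00 ÷ 0.297353 = BRL 11,097.92
BRL 11,097.92 ÷ 0.286699 = ZAR 38,709.31
ZAR 38,709.31 × 0.0446066 = GBP 1,726.69
GBP 1,726.69 ÷ 0.0747231 = SEK 23,107.85

SEK 23,107.85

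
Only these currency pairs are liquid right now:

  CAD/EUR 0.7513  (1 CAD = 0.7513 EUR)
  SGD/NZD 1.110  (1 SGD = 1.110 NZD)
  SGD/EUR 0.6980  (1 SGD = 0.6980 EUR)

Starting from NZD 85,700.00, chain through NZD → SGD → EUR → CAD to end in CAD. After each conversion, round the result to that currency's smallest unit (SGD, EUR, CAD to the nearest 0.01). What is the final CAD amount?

NZD 85,700.00 ÷ 1.110 = SGD 77,207.21
SGD 77,207.21 × 0.6980 = EUR 53,890.63
EUR 53,890.63 ÷ 0.7513 = CAD 71,729.84

CAD 71,729.84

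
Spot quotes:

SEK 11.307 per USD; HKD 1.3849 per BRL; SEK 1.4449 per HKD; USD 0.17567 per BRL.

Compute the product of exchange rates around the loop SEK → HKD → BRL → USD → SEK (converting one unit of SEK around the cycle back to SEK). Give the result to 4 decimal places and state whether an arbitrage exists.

0.9926 (arbitrage exists)

Around SEK → HKD → BRL → USD → SEK: 1 ÷ 1.4449 ÷ 1.3849 × 0.17567 × 11.307 = 0.992633
Product < 1; profitable direction is SEK → USD → BRL → HKD → SEK.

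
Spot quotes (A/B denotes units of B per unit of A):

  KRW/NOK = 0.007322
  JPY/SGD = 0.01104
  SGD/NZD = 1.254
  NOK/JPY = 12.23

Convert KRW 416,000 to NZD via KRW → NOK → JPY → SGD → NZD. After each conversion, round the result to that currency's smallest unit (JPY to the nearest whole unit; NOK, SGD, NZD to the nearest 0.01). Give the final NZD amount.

NZD 515.72

KRW 416,000 × 0.007322 = NOK 3,045.95
NOK 3,045.95 × 12.23 = JPY 37,252
JPY 37,252 × 0.01104 = SGD 411.26
SGD 411.26 × 1.254 = NZD 515.72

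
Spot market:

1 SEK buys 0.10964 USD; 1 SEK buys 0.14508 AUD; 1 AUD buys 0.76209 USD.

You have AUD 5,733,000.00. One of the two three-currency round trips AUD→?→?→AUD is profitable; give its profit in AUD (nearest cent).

Profitable loop is AUD → USD → SEK → AUD:
AUD 5,733,000.00 × 0.76209 = USD 4,369,061.97
USD 4,369,061.97 ÷ 0.10964 = SEK 39,849,160.62
SEK 39,849,160.62 × 0.14508 = AUD 5,781,316.22
Profit = AUD 5,781,316.22 − AUD 5,733,000.00

Profit: AUD 48,316.22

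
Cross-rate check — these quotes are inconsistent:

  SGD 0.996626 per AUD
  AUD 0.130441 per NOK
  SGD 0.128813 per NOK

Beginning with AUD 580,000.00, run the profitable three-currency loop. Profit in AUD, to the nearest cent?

Profit: AUD 5,348.66

Profitable loop is AUD → SGD → NOK → AUD:
AUD 580,000.00 × 0.996626 = SGD 578,043.08
SGD 578,043.08 ÷ 0.128813 = NOK 4,487,459.19
NOK 4,487,459.19 × 0.130441 = AUD 585,348.66
Profit = AUD 585,348.66 − AUD 580,000.00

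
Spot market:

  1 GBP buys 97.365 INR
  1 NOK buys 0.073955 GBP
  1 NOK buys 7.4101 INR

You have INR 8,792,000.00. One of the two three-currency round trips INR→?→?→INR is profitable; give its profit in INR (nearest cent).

Profit: INR 255,765.56

Profitable loop is INR → GBP → NOK → INR:
INR 8,792,000.00 ÷ 97.365 = GBP 90,299.39
GBP 90,299.39 ÷ 0.073955 = NOK 1,221,004.51
NOK 1,221,004.51 × 7.4101 = INR 9,047,765.56
Profit = INR 9,047,765.56 − INR 8,792,000.00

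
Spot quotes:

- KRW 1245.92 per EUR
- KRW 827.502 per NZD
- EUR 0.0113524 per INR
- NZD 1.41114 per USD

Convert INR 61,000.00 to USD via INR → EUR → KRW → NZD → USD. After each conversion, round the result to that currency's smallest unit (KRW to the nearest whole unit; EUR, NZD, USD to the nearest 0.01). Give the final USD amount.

USD 738.88

INR 61,000.00 × 0.0113524 = EUR 692.50
EUR 692.50 × 1245.92 = KRW 862,800
KRW 862,800 ÷ 827.502 = NZD 1,042.66
NZD 1,042.66 ÷ 1.41114 = USD 738.88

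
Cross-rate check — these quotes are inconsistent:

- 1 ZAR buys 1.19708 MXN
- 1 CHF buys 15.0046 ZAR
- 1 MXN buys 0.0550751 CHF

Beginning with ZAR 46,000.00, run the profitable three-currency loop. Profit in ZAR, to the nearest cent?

Profitable loop is ZAR → CHF → MXN → ZAR:
ZAR 46,000.00 ÷ 15.0046 = CHF 3,065.73
CHF 3,065.73 ÷ 0.0550751 = MXN 55,664.47
MXN 55,664.47 ÷ 1.19708 = ZAR 46,500.21
Profit = ZAR 46,500.21 − ZAR 46,000.00

Profit: ZAR 500.21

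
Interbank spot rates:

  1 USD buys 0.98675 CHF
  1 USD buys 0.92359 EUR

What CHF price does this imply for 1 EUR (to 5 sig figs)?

EUR/CHF = 1.0684

1 EUR ÷ 0.92359 = 1.08273 USD
1.08273 USD × 0.98675 = 1.06839 CHF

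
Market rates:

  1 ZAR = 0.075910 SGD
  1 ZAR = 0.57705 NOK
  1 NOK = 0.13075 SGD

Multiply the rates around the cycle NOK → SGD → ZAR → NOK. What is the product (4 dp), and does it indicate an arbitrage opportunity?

0.9939 (arbitrage exists)

Around NOK → SGD → ZAR → NOK: 1 × 0.13075 ÷ 0.075910 × 0.57705 = 0.993931
Product < 1; profitable direction is NOK → ZAR → SGD → NOK.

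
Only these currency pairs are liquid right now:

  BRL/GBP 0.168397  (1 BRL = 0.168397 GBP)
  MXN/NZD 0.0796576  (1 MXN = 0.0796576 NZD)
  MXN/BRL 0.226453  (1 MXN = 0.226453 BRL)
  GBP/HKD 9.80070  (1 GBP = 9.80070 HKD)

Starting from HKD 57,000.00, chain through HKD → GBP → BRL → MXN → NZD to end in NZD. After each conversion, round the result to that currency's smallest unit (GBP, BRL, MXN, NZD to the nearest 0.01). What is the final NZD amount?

HKD 57,000.00 ÷ 9.80070 = GBP 5,815.91
GBP 5,815.91 ÷ 0.168397 = BRL 34,536.90
BRL 34,536.90 ÷ 0.226453 = MXN 152,512.44
MXN 152,512.44 × 0.0796576 = NZD 12,148.77

NZD 12,148.77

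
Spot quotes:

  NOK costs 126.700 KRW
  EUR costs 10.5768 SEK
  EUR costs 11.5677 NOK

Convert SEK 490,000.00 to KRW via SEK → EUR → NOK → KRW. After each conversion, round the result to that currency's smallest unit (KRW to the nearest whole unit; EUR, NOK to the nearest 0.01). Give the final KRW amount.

SEK 490,000.00 ÷ 10.5768 = EUR 46,327.81
EUR 46,327.81 × 11.5677 = NOK 535,906.21
NOK 535,906.21 × 126.700 = KRW 67,899,317

KRW 67,899,317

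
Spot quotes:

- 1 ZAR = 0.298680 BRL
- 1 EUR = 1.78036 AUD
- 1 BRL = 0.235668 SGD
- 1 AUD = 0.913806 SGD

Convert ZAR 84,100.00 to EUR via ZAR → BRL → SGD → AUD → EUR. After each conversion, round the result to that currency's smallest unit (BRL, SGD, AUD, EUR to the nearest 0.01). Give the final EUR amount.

ZAR 84,100.00 × 0.298680 = BRL 25,118.99
BRL 25,118.99 × 0.235668 = SGD 5,919.74
SGD 5,919.74 ÷ 0.913806 = AUD 6,478.11
AUD 6,478.11 ÷ 1.78036 = EUR 3,638.65

EUR 3,638.65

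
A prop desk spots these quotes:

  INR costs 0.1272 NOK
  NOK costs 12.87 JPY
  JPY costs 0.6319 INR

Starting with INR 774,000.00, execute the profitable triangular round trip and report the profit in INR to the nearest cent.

Profit: INR 26,672.61

Profitable loop is INR → NOK → JPY → INR:
INR 774,000.00 × 0.1272 = NOK 98,452.80
NOK 98,452.80 × 12.87 = JPY 1,267,088
JPY 1,267,088 × 0.6319 = INR 800,672.61
Profit = INR 800,672.61 − INR 774,000.00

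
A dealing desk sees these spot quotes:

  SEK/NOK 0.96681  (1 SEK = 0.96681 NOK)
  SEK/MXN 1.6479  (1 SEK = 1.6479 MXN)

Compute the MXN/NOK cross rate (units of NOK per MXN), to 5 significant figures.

1 MXN ÷ 1.6479 = 0.606833 SEK
0.606833 SEK × 0.96681 = 0.586692 NOK

MXN/NOK = 0.58669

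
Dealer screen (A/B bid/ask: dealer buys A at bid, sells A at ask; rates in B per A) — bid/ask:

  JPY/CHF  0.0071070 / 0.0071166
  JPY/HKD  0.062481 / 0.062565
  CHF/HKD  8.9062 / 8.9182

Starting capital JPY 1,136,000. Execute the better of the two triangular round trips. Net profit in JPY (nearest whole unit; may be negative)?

Net profit: JPY 13,279

Best loop JPY → CHF → HKD → JPY:
JPY 1,136,000 × 0.0071070 (sell JPY at bid) = CHF 8,073.55
CHF 8,073.55 × 8.9062 (sell CHF at bid) = HKD 71,904.67
HKD 71,904.67 ÷ 0.062565 (buy JPY at ask) = JPY 1,149,279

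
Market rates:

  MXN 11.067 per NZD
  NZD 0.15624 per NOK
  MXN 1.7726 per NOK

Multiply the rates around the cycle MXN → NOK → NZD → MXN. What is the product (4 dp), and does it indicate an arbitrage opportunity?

Around MXN → NOK → NZD → MXN: 1 ÷ 1.7726 × 0.15624 × 11.067 = 0.975464
Product < 1; profitable direction is MXN → NZD → NOK → MXN.

0.9755 (arbitrage exists)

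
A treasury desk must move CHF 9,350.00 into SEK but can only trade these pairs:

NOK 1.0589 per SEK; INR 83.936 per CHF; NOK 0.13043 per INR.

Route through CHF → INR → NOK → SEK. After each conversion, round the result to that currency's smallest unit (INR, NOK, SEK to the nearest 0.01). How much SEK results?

SEK 96,667.93

CHF 9,350.00 × 83.936 = INR 784,801.60
INR 784,801.60 × 0.13043 = NOK 102,361.67
NOK 102,361.67 ÷ 1.0589 = SEK 96,667.93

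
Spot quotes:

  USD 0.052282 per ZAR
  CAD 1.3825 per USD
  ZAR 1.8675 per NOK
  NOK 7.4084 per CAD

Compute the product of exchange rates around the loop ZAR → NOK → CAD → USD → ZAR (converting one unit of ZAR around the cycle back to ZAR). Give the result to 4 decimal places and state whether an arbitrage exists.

Around ZAR → NOK → CAD → USD → ZAR: 1 ÷ 1.8675 ÷ 7.4084 ÷ 1.3825 ÷ 0.052282 = 0.999995
Product ≈ 1 (deviation 0.001%, within rounding noise).

1.0000 (no arbitrage)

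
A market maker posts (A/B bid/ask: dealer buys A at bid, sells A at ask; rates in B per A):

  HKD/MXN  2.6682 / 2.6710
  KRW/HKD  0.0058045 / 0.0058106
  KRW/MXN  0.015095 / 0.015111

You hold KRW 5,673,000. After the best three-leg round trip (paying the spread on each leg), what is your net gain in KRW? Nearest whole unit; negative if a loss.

Net profit: KRW 141,371

Best loop KRW → HKD → MXN → KRW:
KRW 5,673,000 × 0.0058045 (sell KRW at bid) = HKD 32,928.93
HKD 32,928.93 × 2.6682 (sell HKD at bid) = MXN 87,860.97
MXN 87,860.97 ÷ 0.015111 (buy KRW at ask) = KRW 5,814,371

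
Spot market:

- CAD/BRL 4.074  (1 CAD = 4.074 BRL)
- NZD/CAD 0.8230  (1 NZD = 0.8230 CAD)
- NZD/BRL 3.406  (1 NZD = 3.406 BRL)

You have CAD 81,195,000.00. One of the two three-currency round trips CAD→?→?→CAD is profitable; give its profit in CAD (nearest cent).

Profit: CAD 1,285,838.99

Profitable loop is CAD → NZD → BRL → CAD:
CAD 81,195,000.00 ÷ 0.8230 = NZD 98,657,351.15
NZD 98,657,351.15 × 3.406 = BRL 336,026,938.03
BRL 336,026,938.03 ÷ 4.074 = CAD 82,480,838.99
Profit = CAD 82,480,838.99 − CAD 81,195,000.00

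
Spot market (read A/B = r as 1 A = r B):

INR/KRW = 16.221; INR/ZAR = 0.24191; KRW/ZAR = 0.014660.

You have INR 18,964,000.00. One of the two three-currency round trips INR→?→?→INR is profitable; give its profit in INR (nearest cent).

Profit: INR 327,774.35

Profitable loop is INR → ZAR → KRW → INR:
INR 18,964,000.00 × 0.24191 = ZAR 4,587,581.24
ZAR 4,587,581.24 ÷ 0.014660 = KRW 312,931,872
KRW 312,931,872 ÷ 16.221 = INR 19,291,774.35
Profit = INR 19,291,774.35 − INR 18,964,000.00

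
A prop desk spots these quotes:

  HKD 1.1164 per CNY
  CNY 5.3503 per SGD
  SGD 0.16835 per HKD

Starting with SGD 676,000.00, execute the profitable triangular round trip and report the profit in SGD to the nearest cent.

Profit: SGD 3,763.40

Profitable loop is SGD → CNY → HKD → SGD:
SGD 676,000.00 × 5.3503 = CNY 3,616,802.80
CNY 3,616,802.80 × 1.1164 = HKD 4,037,798.65
HKD 4,037,798.65 × 0.16835 = SGD 679,763.40
Profit = SGD 679,763.40 − SGD 676,000.00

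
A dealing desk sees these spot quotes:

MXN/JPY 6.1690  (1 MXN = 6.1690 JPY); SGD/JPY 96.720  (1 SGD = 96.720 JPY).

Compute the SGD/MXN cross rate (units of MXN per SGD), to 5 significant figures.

SGD/MXN = 15.678

1 SGD × 96.720 = 96.72 JPY
96.72 JPY ÷ 6.1690 = 15.6784 MXN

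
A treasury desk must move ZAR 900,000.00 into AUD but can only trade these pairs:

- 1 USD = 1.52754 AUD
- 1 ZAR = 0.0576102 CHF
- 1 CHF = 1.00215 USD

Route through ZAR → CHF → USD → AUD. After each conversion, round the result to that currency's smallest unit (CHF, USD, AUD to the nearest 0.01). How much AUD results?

AUD 79,371.99

ZAR 900,000.00 × 0.0576102 = CHF 51,849.18
CHF 51,849.18 × 1.00215 = USD 51,960.66
USD 51,960.66 × 1.52754 = AUD 79,371.99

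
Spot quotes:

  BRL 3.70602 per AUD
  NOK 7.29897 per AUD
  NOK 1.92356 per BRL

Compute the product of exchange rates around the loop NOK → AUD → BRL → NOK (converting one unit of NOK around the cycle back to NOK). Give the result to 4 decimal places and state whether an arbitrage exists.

0.9767 (arbitrage exists)

Around NOK → AUD → BRL → NOK: 1 ÷ 7.29897 × 3.70602 × 1.92356 = 0.976679
Product < 1; profitable direction is NOK → BRL → AUD → NOK.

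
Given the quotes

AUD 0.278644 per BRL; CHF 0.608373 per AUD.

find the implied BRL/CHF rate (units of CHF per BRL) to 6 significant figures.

1 BRL × 0.278644 = 0.278644 AUD
0.278644 AUD × 0.608373 = 0.169519 CHF

BRL/CHF = 0.169519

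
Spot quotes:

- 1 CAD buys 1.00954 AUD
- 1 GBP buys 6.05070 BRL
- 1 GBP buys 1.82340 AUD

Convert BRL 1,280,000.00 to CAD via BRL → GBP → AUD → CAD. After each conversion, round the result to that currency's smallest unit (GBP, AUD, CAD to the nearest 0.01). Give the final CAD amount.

BRL 1,280,000.00 ÷ 6.05070 = GBP 211,545.77
GBP 211,545.77 × 1.82340 = AUD 385,732.56
AUD 385,732.56 ÷ 1.00954 = CAD 382,087.45

CAD 382,087.45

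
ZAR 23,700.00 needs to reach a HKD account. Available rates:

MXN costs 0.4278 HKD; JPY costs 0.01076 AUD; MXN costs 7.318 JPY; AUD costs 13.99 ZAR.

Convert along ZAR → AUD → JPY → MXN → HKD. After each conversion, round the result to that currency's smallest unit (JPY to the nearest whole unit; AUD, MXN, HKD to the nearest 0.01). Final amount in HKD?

ZAR 23,700.00 ÷ 13.99 = AUD 1,694.07
AUD 1,694.07 ÷ 0.01076 = JPY 157,441
JPY 157,441 ÷ 7.318 = MXN 21,514.21
MXN 21,514.21 × 0.4278 = HKD 9,203.78

HKD 9,203.78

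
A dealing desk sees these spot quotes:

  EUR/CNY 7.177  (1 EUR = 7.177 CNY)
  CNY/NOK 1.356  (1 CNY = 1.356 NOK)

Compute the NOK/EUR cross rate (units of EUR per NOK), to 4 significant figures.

1 NOK ÷ 1.356 = 0.737463 CNY
0.737463 CNY ÷ 7.177 = 0.102754 EUR

NOK/EUR = 0.1028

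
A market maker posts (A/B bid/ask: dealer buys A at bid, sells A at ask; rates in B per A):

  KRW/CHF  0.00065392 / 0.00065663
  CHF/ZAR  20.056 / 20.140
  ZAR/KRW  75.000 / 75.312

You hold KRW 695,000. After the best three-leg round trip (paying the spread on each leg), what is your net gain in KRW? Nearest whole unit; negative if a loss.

Net profit: KRW 2,815

Best loop KRW → ZAR → CHF → KRW:
KRW 695,000 ÷ 75.312 (buy ZAR at ask) = ZAR 9,228.28
ZAR 9,228.28 ÷ 20.140 (buy CHF at ask) = CHF 458.21
CHF 458.21 ÷ 0.00065663 (buy KRW at ask) = KRW 697,815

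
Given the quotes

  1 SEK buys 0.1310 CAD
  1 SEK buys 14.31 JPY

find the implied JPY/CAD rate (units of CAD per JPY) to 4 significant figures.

JPY/CAD = 0.009154

1 JPY ÷ 14.31 = 0.0698812 SEK
0.0698812 SEK × 0.1310 = 0.00915444 CAD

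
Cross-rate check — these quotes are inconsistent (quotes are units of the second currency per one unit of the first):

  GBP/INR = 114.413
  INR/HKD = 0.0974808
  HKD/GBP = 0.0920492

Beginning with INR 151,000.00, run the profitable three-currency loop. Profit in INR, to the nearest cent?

Profitable loop is INR → HKD → GBP → INR:
INR 151,000.00 × 0.0974808 = HKD 14,719.60
HKD 14,719.60 × 0.0920492 = GBP 1,354.93
GBP 1,354.93 × 114.413 = INR 155,021.32
Profit = INR 155,021.32 − INR 151,000.00

Profit: INR 4,021.32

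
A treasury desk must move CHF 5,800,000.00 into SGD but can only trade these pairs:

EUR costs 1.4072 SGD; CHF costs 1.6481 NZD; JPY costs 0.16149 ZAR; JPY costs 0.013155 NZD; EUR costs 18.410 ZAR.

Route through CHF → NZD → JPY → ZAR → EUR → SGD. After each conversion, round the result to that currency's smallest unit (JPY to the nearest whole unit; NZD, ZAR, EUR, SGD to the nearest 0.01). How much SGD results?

SGD 8,969,502.86

CHF 5,800,000.00 × 1.6481 = NZD 9,558,980.00
NZD 9,558,980.00 ÷ 0.013155 = JPY 726,642,341
JPY 726,642,341 × 0.16149 = ZAR 117,345,471.65
ZAR 117,345,471.65 ÷ 18.410 = EUR 6,374,007.15
EUR 6,374,007.15 × 1.4072 = SGD 8,969,502.86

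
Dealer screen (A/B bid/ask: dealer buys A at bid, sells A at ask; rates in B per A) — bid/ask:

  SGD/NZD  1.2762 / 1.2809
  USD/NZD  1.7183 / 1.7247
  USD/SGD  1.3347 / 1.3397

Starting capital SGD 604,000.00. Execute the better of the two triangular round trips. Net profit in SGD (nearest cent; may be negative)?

Net profit: SGD 801.90

Best loop SGD → USD → NZD → SGD:
SGD 604,000.00 ÷ 1.3397 (buy USD at ask) = USD 450,847.20
USD 450,847.20 × 1.7183 (sell USD at bid) = NZD 774,690.75
NZD 774,690.75 ÷ 1.2809 (buy SGD at ask) = SGD 604,801.90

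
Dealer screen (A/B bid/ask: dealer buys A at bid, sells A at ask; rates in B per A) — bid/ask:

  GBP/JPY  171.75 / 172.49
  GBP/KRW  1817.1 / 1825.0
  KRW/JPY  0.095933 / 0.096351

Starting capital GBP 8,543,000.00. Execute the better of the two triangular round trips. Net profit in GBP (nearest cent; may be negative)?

Net profit: GBP 90,628.13

Best loop GBP → KRW → JPY → GBP:
GBP 8,543,000.00 × 1817.1 (sell GBP at bid) = KRW 15,523,485,300
KRW 15,523,485,300 × 0.095933 (sell KRW at bid) = JPY 1,489,214,515
JPY 1,489,214,515 ÷ 172.49 (buy GBP at ask) = GBP 8,633,628.13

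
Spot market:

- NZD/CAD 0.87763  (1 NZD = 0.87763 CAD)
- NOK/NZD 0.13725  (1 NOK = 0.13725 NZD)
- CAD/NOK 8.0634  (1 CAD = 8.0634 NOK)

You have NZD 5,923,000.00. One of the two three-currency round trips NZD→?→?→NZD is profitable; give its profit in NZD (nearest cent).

Profitable loop is NZD → NOK → CAD → NZD:
NZD 5,923,000.00 ÷ 0.13725 = NOK 43,154,826.96
NOK 43,154,826.96 ÷ 8.0634 = CAD 5,351,939.25
CAD 5,351,939.25 ÷ 0.87763 = NZD 6,098,172.64
Profit = NZD 6,098,172.64 − NZD 5,923,000.00

Profit: NZD 175,172.64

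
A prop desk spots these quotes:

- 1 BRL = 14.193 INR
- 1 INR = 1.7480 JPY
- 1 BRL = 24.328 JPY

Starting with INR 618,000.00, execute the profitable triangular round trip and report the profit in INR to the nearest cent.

Profitable loop is INR → JPY → BRL → INR:
INR 618,000.00 × 1.7480 = JPY 1,080,264
JPY 1,080,264 ÷ 24.328 = BRL 44,404.14
BRL 44,404.14 × 14.193 = INR 630,228.01
Profit = INR 630,228.01 − INR 618,000.00

Profit: INR 12,228.01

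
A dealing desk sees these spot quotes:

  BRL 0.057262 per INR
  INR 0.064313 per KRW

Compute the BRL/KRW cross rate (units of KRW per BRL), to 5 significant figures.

1 BRL ÷ 0.057262 = 17.4636 INR
17.4636 INR ÷ 0.064313 = 271.541 KRW

BRL/KRW = 271.54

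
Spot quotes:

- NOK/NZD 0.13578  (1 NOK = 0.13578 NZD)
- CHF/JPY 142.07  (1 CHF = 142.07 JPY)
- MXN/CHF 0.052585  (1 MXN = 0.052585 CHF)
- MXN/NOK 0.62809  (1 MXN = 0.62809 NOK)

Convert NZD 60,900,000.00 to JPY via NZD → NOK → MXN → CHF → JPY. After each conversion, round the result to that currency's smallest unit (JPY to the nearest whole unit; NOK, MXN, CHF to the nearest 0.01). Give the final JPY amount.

NZD 60,900,000.00 ÷ 0.13578 = NOK 448,519,664.16
NOK 448,519,664.16 ÷ 0.62809 = MXN 714,100,947.57
MXN 714,100,947.57 × 0.052585 = CHF 37,550,998.33
CHF 37,550,998.33 × 142.07 = JPY 5,334,870,333

JPY 5,334,870,333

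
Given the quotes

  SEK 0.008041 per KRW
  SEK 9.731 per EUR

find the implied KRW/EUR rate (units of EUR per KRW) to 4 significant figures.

1 KRW × 0.008041 = 0.008041 SEK
0.008041 SEK ÷ 9.731 = 0.000826328 EUR

KRW/EUR = 0.0008263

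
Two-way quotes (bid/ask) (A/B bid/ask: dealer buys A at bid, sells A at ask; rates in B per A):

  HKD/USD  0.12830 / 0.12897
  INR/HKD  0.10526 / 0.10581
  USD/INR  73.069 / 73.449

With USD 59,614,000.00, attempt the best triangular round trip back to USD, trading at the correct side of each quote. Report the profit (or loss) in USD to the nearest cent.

Best loop USD → HKD → INR → USD:
USD 59,614,000.00 ÷ 0.12897 (buy HKD at ask) = HKD 462,231,526.71
HKD 462,231,526.71 ÷ 0.10581 (buy INR at ask) = INR 4,368,505,119.66
INR 4,368,505,119.66 ÷ 73.449 (buy USD at ask) = USD 59,476,713.36

Net result: USD -137,286.64 (no profitable arbitrage after spreads)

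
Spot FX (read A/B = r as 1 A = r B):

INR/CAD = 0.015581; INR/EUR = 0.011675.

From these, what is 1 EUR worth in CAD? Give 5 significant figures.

1 EUR ÷ 0.011675 = 85.6531 INR
85.6531 INR × 0.015581 = 1.33456 CAD

EUR/CAD = 1.3346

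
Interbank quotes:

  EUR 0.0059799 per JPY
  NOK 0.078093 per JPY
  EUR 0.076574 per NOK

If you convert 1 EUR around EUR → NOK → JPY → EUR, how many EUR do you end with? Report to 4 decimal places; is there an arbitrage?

1.0000 (no arbitrage)

Around EUR → NOK → JPY → EUR: 1 ÷ 0.076574 ÷ 0.078093 × 0.0059799 = 1.000001
Product ≈ 1 (deviation 0.000%, within rounding noise).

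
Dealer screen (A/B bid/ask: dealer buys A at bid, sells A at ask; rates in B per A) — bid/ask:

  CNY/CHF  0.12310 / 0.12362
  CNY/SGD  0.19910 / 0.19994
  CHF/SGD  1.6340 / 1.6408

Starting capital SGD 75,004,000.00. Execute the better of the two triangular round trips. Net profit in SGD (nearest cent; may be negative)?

Best loop SGD → CNY → CHF → SGD:
SGD 75,004,000.00 ÷ 0.19994 (buy CNY at ask) = CNY 375,132,539.76
CNY 375,132,539.76 × 0.12310 (sell CNY at bid) = CHF 46,178,815.64
CHF 46,178,815.64 × 1.6340 (sell CHF at bid) = SGD 75,456,184.76

Net profit: SGD 452,184.76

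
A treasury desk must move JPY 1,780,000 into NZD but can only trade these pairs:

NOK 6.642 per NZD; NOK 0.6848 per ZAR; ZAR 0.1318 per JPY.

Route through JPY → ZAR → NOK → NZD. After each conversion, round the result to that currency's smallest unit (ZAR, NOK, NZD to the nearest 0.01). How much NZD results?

JPY 1,780,000 × 0.1318 = ZAR 234,604.00
ZAR 234,604.00 × 0.6848 = NOK 160,656.82
NOK 160,656.82 ÷ 6.642 = NZD 24,188.02

NZD 24,188.02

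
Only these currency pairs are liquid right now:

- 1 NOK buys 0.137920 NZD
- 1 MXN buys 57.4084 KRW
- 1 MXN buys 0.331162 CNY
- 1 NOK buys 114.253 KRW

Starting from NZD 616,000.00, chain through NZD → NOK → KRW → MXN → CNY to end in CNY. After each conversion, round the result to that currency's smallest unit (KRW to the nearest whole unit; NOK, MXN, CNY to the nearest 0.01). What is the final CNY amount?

NZD 616,000.00 ÷ 0.137920 = NOK 4,466,357.31
NOK 4,466,357.31 × 114.253 = KRW 510,294,722
KRW 510,294,722 ÷ 57.4084 = MXN 8,888,851.14
MXN 8,888,851.14 × 0.331162 = CNY 2,943,649.72

CNY 2,943,649.72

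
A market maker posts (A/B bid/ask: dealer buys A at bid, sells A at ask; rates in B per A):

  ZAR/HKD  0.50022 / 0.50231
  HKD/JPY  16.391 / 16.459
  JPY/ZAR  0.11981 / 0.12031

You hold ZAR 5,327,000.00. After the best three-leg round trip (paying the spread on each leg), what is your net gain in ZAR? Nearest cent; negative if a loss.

Best loop ZAR → JPY → HKD → ZAR:
ZAR 5,327,000.00 ÷ 0.12031 (buy JPY at ask) = JPY 44,277,284
JPY 44,277,284 ÷ 16.459 (buy HKD at ask) = HKD 2,690,156.37
HKD 2,690,156.37 ÷ 0.50231 (buy ZAR at ask) = ZAR 5,355,570.01

Net profit: ZAR 28,570.01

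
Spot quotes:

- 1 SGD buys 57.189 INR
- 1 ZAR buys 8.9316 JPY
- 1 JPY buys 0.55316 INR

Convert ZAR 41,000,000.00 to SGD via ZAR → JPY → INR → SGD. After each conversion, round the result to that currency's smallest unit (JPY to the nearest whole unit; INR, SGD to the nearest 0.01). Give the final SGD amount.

SGD 3,542,023.08

ZAR 41,000,000.00 × 8.9316 = JPY 366,195,600
JPY 366,195,600 × 0.55316 = INR 202,564,758.10
INR 202,564,758.10 ÷ 57.189 = SGD 3,542,023.08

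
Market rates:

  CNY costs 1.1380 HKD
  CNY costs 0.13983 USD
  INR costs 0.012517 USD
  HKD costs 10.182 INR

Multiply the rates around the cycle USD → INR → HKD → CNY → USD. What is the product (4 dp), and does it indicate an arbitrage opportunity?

Around USD → INR → HKD → CNY → USD: 1 ÷ 0.012517 ÷ 10.182 ÷ 1.1380 × 0.13983 = 0.964106
Product < 1; profitable direction is USD → CNY → HKD → INR → USD.

0.9641 (arbitrage exists)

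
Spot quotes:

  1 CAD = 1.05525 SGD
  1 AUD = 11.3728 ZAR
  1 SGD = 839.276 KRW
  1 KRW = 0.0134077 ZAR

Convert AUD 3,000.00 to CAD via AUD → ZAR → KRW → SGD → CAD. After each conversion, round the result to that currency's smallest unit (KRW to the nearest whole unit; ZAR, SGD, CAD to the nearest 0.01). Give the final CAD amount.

AUD 3,000.00 × 11.3728 = ZAR 34,118.40
ZAR 34,118.40 ÷ 0.0134077 = KRW 2,544,687
KRW 2,544,687 ÷ 839.276 = SGD 3,032.00
SGD 3,032.00 ÷ 1.05525 = CAD 2,873.25

CAD 2,873.25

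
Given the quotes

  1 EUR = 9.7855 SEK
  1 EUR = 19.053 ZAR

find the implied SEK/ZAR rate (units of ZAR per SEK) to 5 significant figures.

SEK/ZAR = 1.9471

1 SEK ÷ 9.7855 = 0.102192 EUR
0.102192 EUR × 19.053 = 1.94706 ZAR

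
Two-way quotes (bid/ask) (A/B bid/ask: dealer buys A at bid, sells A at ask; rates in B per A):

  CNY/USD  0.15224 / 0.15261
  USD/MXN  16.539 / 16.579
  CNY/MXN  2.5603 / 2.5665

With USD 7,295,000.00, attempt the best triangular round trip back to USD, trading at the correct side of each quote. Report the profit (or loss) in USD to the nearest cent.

Best loop USD → CNY → MXN → USD:
USD 7,295,000.00 ÷ 0.15261 (buy CNY at ask) = CNY 47,801,585.74
CNY 47,801,585.74 × 2.5603 (sell CNY at bid) = MXN 122,386,399.97
MXN 122,386,399.97 ÷ 16.579 (buy USD at ask) = USD 7,382,013.39

Net profit: USD 87,013.39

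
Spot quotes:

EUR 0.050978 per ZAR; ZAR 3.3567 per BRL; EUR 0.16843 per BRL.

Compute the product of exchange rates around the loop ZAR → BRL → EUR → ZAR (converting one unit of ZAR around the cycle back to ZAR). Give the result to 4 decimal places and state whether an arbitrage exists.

0.9843 (arbitrage exists)

Around ZAR → BRL → EUR → ZAR: 1 ÷ 3.3567 × 0.16843 ÷ 0.050978 = 0.984292
Product < 1; profitable direction is ZAR → EUR → BRL → ZAR.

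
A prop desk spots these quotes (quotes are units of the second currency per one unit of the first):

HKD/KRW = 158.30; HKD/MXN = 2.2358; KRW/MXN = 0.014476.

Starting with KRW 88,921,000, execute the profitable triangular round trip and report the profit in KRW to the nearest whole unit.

Profit: KRW 2,217,290

Profitable loop is KRW → MXN → HKD → KRW:
KRW 88,921,000 × 0.014476 = MXN 1,287,220.40
MXN 1,287,220.40 ÷ 2.2358 = HKD 575,731.46
HKD 575,731.46 × 158.30 = KRW 91,138,290
Profit = KRW 91,138,290 − KRW 88,921,000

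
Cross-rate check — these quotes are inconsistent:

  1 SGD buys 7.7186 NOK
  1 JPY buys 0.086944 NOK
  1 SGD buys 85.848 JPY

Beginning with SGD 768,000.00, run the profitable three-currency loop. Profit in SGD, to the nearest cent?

Profit: SGD 26,200.14

Profitable loop is SGD → NOK → JPY → SGD:
SGD 768,000.00 × 7.7186 = NOK 5,927,884.80
NOK 5,927,884.80 ÷ 0.086944 = JPY 68,180,493
JPY 68,180,493 ÷ 85.848 = SGD 794,200.14
Profit = SGD 794,200.14 − SGD 768,000.00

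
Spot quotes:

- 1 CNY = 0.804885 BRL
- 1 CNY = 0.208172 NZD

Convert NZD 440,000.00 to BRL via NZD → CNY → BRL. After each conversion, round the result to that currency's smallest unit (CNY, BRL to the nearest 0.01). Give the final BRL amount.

BRL 1,701,234.56

NZD 440,000.00 ÷ 0.208172 = CNY 2,113,636.80
CNY 2,113,636.80 × 0.804885 = BRL 1,701,234.56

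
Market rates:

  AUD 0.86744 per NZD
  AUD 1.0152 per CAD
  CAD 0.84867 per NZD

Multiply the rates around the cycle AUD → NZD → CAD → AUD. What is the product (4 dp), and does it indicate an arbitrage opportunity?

Around AUD → NZD → CAD → AUD: 1 ÷ 0.86744 × 0.84867 × 1.0152 = 0.993233
Product < 1; profitable direction is AUD → CAD → NZD → AUD.

0.9932 (arbitrage exists)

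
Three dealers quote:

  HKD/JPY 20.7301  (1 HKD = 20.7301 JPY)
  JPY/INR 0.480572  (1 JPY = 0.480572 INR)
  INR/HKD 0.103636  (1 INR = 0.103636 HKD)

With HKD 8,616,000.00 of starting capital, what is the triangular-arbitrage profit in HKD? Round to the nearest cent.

Profit: HKD 279,619.40

Profitable loop is HKD → JPY → INR → HKD:
HKD 8,616,000.00 × 20.7301 = JPY 178,610,542
JPY 178,610,542 × 0.480572 = INR 85,835,225.20
INR 85,835,225.20 × 0.103636 = HKD 8,895,619.40
Profit = HKD 8,895,619.40 − HKD 8,616,000.00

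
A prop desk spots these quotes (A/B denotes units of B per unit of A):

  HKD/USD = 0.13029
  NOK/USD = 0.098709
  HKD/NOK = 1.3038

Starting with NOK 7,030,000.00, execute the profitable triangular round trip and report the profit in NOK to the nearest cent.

Profitable loop is NOK → HKD → USD → NOK:
NOK 7,030,000.00 ÷ 1.3038 = HKD 5,391,931.28
HKD 5,391,931.28 × 0.13029 = USD 702,514.73
USD 702,514.73 ÷ 0.098709 = NOK 7,117,028.09
Profit = NOK 7,117,028.09 − NOK 7,030,000.00

Profit: NOK 87,028.09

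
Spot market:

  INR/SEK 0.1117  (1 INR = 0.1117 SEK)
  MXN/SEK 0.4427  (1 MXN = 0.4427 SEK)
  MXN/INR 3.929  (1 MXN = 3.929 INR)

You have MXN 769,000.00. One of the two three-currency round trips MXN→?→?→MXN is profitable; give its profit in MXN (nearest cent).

Profit: MXN 6,712.27

Profitable loop is MXN → SEK → INR → MXN:
MXN 769,000.00 × 0.4427 = SEK 340,436.30
SEK 340,436.30 ÷ 0.1117 = INR 3,047,773.50
INR 3,047,773.50 ÷ 3.929 = MXN 775,712.27
Profit = MXN 775,712.27 − MXN 769,000.00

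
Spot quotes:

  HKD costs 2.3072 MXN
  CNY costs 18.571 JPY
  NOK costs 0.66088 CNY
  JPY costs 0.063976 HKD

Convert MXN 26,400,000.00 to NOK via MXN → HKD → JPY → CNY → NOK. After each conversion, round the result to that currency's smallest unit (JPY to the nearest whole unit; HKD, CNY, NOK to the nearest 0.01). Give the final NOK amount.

MXN 26,400,000.00 ÷ 2.3072 = HKD 11,442,441.05
HKD 11,442,441.05 ÷ 0.063976 = JPY 178,855,212
JPY 178,855,212 ÷ 18.571 = CNY 9,630,887.51
CNY 9,630,887.51 ÷ 0.66088 = NOK 14,572,823.37

NOK 14,572,823.37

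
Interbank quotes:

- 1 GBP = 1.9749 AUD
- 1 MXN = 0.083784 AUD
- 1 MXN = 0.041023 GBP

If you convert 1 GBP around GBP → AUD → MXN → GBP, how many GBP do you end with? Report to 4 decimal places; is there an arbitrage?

Around GBP → AUD → MXN → GBP: 1 × 1.9749 ÷ 0.083784 × 0.041023 = 0.966967
Product < 1; profitable direction is GBP → MXN → AUD → GBP.

0.9670 (arbitrage exists)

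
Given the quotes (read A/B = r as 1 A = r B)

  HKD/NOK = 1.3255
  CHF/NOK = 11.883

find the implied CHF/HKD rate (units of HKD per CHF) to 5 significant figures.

CHF/HKD = 8.9649

1 CHF × 11.883 = 11.883 NOK
11.883 NOK ÷ 1.3255 = 8.96492 HKD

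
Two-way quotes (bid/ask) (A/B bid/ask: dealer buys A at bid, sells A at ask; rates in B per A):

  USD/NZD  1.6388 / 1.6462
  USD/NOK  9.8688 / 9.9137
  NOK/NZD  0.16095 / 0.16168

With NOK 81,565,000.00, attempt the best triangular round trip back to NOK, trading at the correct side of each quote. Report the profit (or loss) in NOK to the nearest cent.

Net profit: NOK 1,829,560.22

Best loop NOK → USD → NZD → NOK:
NOK 81,565,000.00 ÷ 9.9137 (buy USD at ask) = USD 8,227,503.35
USD 8,227,503.35 × 1.6388 (sell USD at bid) = NZD 13,483,232.50
NZD 13,483,232.50 ÷ 0.16168 (buy NOK at ask) = NOK 83,394,560.22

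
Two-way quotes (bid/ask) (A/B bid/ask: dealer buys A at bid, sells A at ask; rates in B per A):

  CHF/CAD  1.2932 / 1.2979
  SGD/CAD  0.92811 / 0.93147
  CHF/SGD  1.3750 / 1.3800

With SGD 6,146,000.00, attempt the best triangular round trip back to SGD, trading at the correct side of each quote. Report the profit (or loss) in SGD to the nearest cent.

Net profit: SGD 37,157.28

Best loop SGD → CHF → CAD → SGD:
SGD 6,146,000.00 ÷ 1.3800 (buy CHF at ask) = CHF 4,453,623.19
CHF 4,453,623.19 × 1.2932 (sell CHF at bid) = CAD 5,759,425.51
CAD 5,759,425.51 ÷ 0.93147 (buy SGD at ask) = SGD 6,183,157.28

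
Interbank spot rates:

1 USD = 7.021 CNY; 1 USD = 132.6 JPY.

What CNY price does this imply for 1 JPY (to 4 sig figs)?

1 JPY ÷ 132.6 = 0.00754148 USD
0.00754148 USD × 7.021 = 0.0529487 CNY

JPY/CNY = 0.05295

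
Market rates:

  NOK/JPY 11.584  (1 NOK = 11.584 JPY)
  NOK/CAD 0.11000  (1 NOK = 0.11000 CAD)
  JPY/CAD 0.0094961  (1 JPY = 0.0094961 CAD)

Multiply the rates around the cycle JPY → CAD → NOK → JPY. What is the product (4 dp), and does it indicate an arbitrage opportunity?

1.0000 (no arbitrage)

Around JPY → CAD → NOK → JPY: 1 × 0.0094961 ÷ 0.11000 × 11.584 = 1.000026
Product ≈ 1 (deviation 0.003%, within rounding noise).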